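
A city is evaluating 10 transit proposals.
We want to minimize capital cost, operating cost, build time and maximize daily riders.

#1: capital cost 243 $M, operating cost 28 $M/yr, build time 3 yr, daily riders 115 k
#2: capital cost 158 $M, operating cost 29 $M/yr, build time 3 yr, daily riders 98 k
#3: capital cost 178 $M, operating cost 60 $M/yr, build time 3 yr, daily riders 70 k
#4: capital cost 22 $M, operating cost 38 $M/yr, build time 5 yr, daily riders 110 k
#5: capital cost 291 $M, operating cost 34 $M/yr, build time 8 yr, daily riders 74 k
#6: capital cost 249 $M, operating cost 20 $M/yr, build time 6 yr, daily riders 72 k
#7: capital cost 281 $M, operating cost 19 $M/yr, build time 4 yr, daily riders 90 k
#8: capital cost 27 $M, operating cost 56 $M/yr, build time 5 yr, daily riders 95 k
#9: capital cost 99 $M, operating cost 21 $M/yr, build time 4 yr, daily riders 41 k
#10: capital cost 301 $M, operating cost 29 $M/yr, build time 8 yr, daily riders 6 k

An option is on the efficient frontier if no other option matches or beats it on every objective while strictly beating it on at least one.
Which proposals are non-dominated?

#1, #2, #4, #6, #7, #9

#1: not dominated (best daily riders).
#2: not dominated.
#3: dominated by #2 (capital cost 158≤178, operating cost 29≤60, build time 3≤3, daily riders 98≥70).
#4: not dominated (best capital cost).
#5: dominated by #1 (capital cost 243≤291, operating cost 28≤34, build time 3≤8, daily riders 115≥74).
#6: not dominated.
#7: not dominated (best operating cost).
#8: dominated by #4 (capital cost 22≤27, operating cost 38≤56, build time 5≤5, daily riders 110≥95).
#9: not dominated.
#10: dominated by #1 (capital cost 243≤301, operating cost 28≤29, build time 3≤8, daily riders 115≥6).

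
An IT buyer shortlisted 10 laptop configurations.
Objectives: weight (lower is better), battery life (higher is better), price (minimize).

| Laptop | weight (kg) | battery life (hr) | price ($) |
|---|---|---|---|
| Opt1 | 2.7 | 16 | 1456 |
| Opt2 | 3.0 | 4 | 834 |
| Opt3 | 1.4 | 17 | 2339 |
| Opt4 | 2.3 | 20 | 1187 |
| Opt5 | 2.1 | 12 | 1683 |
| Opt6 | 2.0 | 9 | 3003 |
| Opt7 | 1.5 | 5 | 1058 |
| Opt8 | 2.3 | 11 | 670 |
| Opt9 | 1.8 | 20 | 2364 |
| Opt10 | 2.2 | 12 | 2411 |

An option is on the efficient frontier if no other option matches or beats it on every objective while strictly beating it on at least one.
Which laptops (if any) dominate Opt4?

Opt1: worse on weight (2.7 vs 2.3).
Opt2: worse on weight (3.0 vs 2.3).
Opt3: worse on battery life (17 vs 20).
Opt5: worse on battery life (12 vs 20).
Opt6: worse on battery life (9 vs 20).
Opt7: worse on battery life (5 vs 20).
Opt8: worse on battery life (11 vs 20).
Opt9: worse on price (2364 vs 1187).
Opt10: worse on battery life (12 vs 20).
No option dominates Opt4.

none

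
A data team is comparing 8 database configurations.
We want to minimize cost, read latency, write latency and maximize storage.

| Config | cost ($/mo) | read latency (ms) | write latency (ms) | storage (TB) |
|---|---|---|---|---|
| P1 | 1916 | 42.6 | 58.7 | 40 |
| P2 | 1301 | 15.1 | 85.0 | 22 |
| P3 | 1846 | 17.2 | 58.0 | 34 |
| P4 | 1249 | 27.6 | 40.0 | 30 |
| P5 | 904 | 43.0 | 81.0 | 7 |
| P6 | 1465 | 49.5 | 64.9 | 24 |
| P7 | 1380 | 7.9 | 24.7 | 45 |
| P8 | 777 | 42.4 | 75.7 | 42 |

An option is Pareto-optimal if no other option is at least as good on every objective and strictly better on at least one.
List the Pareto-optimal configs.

P2, P4, P7, P8

P1: dominated by P7 (cost 1380≤1916, read latency 7.9≤42.6, write latency 24.7≤58.7, storage 45≥40).
P2: not dominated.
P3: dominated by P7 (cost 1380≤1846, read latency 7.9≤17.2, write latency 24.7≤58.0, storage 45≥34).
P4: not dominated.
P5: dominated by P8 (cost 777≤904, read latency 42.4≤43.0, write latency 75.7≤81.0, storage 42≥7).
P6: dominated by P4 (cost 1249≤1465, read latency 27.6≤49.5, write latency 40.0≤64.9, storage 30≥24).
P7: not dominated (best read latency).
P8: not dominated (best cost).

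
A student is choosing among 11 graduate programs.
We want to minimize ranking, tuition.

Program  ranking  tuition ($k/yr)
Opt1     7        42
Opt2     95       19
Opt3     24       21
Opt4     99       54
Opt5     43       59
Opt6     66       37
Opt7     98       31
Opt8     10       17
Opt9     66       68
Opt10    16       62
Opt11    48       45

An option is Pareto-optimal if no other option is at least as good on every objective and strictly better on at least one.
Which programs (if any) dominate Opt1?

Opt2: worse on ranking (95 vs 7).
Opt3: worse on ranking (24 vs 7).
Opt4: worse on ranking (99 vs 7).
Opt5: worse on ranking (43 vs 7).
Opt6: worse on ranking (66 vs 7).
Opt7: worse on ranking (98 vs 7).
Opt8: worse on ranking (10 vs 7).
Opt9: worse on ranking (66 vs 7).
Opt10: worse on ranking (16 vs 7).
Opt11: worse on ranking (48 vs 7).
No option dominates Opt1.

none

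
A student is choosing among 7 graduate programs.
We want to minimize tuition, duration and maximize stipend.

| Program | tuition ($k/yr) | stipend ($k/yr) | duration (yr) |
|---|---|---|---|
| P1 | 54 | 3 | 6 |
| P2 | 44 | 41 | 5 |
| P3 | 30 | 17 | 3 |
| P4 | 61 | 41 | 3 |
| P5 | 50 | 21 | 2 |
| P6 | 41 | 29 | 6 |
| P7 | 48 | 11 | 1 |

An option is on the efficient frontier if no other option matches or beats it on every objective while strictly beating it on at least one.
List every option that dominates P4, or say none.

none

P1: worse on stipend (3 vs 41).
P2: worse on duration (5 vs 3).
P3: worse on stipend (17 vs 41).
P5: worse on stipend (21 vs 41).
P6: worse on stipend (29 vs 41).
P7: worse on stipend (11 vs 41).
No option dominates P4.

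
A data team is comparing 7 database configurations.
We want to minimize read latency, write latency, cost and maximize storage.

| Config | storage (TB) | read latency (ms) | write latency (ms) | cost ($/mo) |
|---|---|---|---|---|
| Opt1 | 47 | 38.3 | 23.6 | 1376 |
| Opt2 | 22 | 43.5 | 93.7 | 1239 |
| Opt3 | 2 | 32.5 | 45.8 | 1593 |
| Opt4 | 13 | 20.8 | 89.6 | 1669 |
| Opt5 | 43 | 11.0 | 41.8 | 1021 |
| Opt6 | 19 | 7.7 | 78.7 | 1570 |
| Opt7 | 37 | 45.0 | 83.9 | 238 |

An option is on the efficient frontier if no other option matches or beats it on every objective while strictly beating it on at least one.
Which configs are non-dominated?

Opt1, Opt5, Opt6, Opt7

Opt1: not dominated (best storage).
Opt2: dominated by Opt5 (storage 43≥22, read latency 11.0≤43.5, write latency 41.8≤93.7, cost 1021≤1239).
Opt3: dominated by Opt5 (storage 43≥2, read latency 11.0≤32.5, write latency 41.8≤45.8, cost 1021≤1593).
Opt4: dominated by Opt5 (storage 43≥13, read latency 11.0≤20.8, write latency 41.8≤89.6, cost 1021≤1669).
Opt5: not dominated.
Opt6: not dominated (best read latency).
Opt7: not dominated (best cost).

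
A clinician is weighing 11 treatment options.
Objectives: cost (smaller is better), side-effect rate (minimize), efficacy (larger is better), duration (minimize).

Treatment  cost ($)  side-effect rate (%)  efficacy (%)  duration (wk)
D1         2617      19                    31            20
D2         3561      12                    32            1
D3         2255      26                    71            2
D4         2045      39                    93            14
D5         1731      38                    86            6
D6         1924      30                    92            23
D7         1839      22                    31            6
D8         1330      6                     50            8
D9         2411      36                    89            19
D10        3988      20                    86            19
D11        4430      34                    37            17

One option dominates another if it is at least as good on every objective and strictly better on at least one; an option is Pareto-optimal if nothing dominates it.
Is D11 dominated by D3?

D3 vs D11: cost 2255≤4430, side-effect rate 26≤34, efficacy 71≥37, duration 2≤17 — D3 is at least as good on every objective with at least one strict improvement.

Yes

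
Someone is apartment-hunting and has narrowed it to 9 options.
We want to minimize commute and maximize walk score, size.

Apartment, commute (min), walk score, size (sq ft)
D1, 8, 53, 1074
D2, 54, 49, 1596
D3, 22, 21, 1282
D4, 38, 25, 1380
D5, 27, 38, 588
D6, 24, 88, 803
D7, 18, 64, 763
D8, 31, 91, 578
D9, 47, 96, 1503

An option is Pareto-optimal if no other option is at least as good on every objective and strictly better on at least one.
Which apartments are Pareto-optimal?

D1: not dominated (best commute).
D2: not dominated (best size).
D3: not dominated.
D4: not dominated.
D5: dominated by D1 (commute 8≤27, walk score 53≥38, size 1074≥588).
D6: not dominated.
D7: not dominated.
D8: not dominated.
D9: not dominated (best walk score).

D1, D2, D3, D4, D6, D7, D8, D9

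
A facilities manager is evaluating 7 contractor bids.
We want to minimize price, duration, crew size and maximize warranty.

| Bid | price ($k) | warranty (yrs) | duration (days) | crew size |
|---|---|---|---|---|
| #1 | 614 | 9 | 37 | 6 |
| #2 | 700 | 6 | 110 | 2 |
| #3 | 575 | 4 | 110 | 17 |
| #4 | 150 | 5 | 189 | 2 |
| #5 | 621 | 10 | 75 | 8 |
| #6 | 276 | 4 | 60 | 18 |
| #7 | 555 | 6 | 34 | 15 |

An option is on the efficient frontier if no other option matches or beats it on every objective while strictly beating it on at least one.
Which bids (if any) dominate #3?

#7: price 555≤575, warranty 6≥4, duration 34≤110, crew size 15≤17 — dominates #3.
Others (#1, #2, #4, #5, #6) are each worse than #3 on at least one objective.

#7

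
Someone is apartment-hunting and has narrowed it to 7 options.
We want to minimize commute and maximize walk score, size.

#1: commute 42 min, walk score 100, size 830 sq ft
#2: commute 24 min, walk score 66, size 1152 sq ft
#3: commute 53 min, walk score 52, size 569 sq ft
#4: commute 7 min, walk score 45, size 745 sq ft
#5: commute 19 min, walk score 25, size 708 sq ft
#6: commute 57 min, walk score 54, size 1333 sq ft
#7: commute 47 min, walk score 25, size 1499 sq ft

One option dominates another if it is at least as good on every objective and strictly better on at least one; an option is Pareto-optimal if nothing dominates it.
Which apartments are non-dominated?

#1: not dominated (best walk score).
#2: not dominated.
#3: dominated by #1 (commute 42≤53, walk score 100≥52, size 830≥569).
#4: not dominated (best commute).
#5: dominated by #4 (commute 7≤19, walk score 45≥25, size 745≥708).
#6: not dominated.
#7: not dominated (best size).

#1, #2, #4, #6, #7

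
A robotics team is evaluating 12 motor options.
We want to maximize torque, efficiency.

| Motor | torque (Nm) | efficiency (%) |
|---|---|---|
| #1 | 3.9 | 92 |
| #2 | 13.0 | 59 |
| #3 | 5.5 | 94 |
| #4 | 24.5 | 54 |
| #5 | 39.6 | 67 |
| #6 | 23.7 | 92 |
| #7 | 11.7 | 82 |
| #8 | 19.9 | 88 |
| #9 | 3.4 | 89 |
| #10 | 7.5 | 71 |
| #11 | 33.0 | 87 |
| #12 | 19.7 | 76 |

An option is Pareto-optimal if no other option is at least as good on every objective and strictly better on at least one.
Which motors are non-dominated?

#1: dominated by #3 (torque 5.5≥3.9, efficiency 94≥92).
#2: dominated by #5 (torque 39.6≥13.0, efficiency 67≥59).
#3: not dominated (best efficiency).
#4: dominated by #5 (torque 39.6≥24.5, efficiency 67≥54).
#5: not dominated (best torque).
#6: not dominated.
#7: dominated by #6 (torque 23.7≥11.7, efficiency 92≥82).
#8: dominated by #6 (torque 23.7≥19.9, efficiency 92≥88).
#9: dominated by #1 (torque 3.9≥3.4, efficiency 92≥89).
#10: dominated by #6 (torque 23.7≥7.5, efficiency 92≥71).
#11: not dominated.
#12: dominated by #6 (torque 23.7≥19.7, efficiency 92≥76).

#3, #5, #6, #11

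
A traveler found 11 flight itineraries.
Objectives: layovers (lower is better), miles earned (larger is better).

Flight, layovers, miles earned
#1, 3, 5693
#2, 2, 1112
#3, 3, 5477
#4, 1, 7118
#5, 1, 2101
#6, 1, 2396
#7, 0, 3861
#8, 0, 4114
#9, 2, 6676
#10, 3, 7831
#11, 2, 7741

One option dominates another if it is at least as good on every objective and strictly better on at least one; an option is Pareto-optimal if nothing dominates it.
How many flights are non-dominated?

4

#1: dominated by #4 (layovers 1≤3, miles earned 7118≥5693).
#2: dominated by #4 (layovers 1≤2, miles earned 7118≥1112).
#3: dominated by #1 (layovers 3≤3, miles earned 5693≥5477).
#4: not dominated.
#5: dominated by #4 (layovers 1≤1, miles earned 7118≥2101).
#6: dominated by #4 (layovers 1≤1, miles earned 7118≥2396).
#7: dominated by #8 (layovers 0≤0, miles earned 4114≥3861).
#8: not dominated.
#9: dominated by #4 (layovers 1≤2, miles earned 7118≥6676).
#10: not dominated (best miles earned).
#11: not dominated.
Pareto-optimal: #4, #8, #10, #11 → 4.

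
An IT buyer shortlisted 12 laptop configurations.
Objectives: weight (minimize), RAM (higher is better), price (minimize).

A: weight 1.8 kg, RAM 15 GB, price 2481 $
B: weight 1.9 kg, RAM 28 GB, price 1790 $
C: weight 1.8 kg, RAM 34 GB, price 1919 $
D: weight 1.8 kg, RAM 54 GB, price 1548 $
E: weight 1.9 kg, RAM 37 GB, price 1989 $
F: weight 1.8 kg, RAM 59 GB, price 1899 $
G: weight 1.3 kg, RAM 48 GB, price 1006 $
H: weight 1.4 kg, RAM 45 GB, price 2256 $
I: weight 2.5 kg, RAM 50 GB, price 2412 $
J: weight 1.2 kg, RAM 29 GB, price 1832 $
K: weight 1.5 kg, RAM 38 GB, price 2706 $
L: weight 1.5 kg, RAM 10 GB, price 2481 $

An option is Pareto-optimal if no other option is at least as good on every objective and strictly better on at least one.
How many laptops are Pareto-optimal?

4

A: dominated by C (weight 1.8≤1.8, RAM 34≥15, price 1919≤2481).
B: dominated by D (weight 1.8≤1.9, RAM 54≥28, price 1548≤1790).
C: dominated by D (weight 1.8≤1.8, RAM 54≥34, price 1548≤1919).
D: not dominated.
E: dominated by D (weight 1.8≤1.9, RAM 54≥37, price 1548≤1989).
F: not dominated (best RAM).
G: not dominated (best price).
H: dominated by G (weight 1.3≤1.4, RAM 48≥45, price 1006≤2256).
I: dominated by D (weight 1.8≤2.5, RAM 54≥50, price 1548≤2412).
J: not dominated (best weight).
K: dominated by G (weight 1.3≤1.5, RAM 48≥38, price 1006≤2706).
L: dominated by G (weight 1.3≤1.5, RAM 48≥10, price 1006≤2481).
Pareto-optimal: D, F, G, J → 4.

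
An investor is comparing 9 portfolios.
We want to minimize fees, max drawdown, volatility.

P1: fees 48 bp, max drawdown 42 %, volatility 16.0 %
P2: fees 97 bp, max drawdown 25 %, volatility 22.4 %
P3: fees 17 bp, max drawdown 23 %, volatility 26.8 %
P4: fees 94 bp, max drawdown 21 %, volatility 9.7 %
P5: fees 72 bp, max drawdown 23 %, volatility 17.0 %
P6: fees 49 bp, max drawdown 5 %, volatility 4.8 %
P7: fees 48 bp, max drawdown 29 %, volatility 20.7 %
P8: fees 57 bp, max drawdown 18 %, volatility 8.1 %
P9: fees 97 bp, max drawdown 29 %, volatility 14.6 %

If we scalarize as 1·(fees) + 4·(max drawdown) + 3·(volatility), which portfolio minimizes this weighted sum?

P1: 1·48 + 4·42 + 3·16.0 = 264.0
P2: 1·97 + 4·25 + 3·22.4 = 264.2
P3: 1·17 + 4·23 + 3·26.8 = 189.4
P4: 1·94 + 4·21 + 3·9.7 = 207.1
P5: 1·72 + 4·23 + 3·17.0 = 215.0
P6: 1·49 + 4·5 + 3·4.8 = 83.4
P7: 1·48 + 4·29 + 3·20.7 = 226.1
P8: 1·57 + 4·18 + 3·8.1 = 153.3
P9: 1·97 + 4·29 + 3·14.6 = 256.8
Lowest: P6 at 83.4.

P6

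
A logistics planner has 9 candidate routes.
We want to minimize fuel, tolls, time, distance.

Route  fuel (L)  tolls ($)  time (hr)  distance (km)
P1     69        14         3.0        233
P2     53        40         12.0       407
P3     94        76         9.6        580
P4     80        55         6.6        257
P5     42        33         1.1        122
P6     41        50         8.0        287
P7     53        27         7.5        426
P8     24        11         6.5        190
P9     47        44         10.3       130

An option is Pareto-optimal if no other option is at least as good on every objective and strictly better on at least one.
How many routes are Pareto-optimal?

3

P1: not dominated.
P2: dominated by P5 (fuel 42≤53, tolls 33≤40, time 1.1≤12.0, distance 122≤407).
P3: dominated by P1 (fuel 69≤94, tolls 14≤76, time 3.0≤9.6, distance 233≤580).
P4: dominated by P1 (fuel 69≤80, tolls 14≤55, time 3.0≤6.6, distance 233≤257).
P5: not dominated (best time).
P6: dominated by P8 (fuel 24≤41, tolls 11≤50, time 6.5≤8.0, distance 190≤287).
P7: dominated by P8 (fuel 24≤53, tolls 11≤27, time 6.5≤7.5, distance 190≤426).
P8: not dominated (best fuel).
P9: dominated by P5 (fuel 42≤47, tolls 33≤44, time 1.1≤10.3, distance 122≤130).
Pareto-optimal: P1, P5, P8 → 3.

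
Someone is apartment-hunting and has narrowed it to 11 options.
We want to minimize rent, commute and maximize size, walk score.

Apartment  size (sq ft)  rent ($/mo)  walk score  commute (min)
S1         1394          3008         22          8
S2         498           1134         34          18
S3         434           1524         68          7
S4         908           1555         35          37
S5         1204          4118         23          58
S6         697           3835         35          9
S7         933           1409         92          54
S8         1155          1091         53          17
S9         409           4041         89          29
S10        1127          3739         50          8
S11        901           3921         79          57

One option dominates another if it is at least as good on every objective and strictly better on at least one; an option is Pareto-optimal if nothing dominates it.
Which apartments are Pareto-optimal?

S1, S3, S5, S7, S8, S9, S10

S1: not dominated (best size).
S2: dominated by S8 (size 1155≥498, rent 1091≤1134, walk score 53≥34, commute 17≤18).
S3: not dominated (best commute).
S4: dominated by S8 (size 1155≥908, rent 1091≤1555, walk score 53≥35, commute 17≤37).
S5: not dominated.
S6: dominated by S10 (size 1127≥697, rent 3739≤3835, walk score 50≥35, commute 8≤9).
S7: not dominated (best walk score).
S8: not dominated (best rent).
S9: not dominated.
S10: not dominated.
S11: dominated by S7 (size 933≥901, rent 1409≤3921, walk score 92≥79, commute 54≤57).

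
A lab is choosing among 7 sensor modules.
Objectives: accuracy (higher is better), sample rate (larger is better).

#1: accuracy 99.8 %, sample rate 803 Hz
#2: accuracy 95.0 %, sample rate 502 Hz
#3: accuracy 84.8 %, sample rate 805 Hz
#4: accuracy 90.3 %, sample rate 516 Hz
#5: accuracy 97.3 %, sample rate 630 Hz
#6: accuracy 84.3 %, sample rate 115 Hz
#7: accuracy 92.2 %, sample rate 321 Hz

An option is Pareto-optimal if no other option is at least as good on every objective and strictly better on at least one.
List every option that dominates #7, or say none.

#1: accuracy 99.8≥92.2, sample rate 803≥321 — dominates #7.
#2: accuracy 95.0≥92.2, sample rate 502≥321 — dominates #7.
#5: accuracy 97.3≥92.2, sample rate 630≥321 — dominates #7.
Others (#3, #4, #6) are each worse than #7 on at least one objective.

#1, #2, #5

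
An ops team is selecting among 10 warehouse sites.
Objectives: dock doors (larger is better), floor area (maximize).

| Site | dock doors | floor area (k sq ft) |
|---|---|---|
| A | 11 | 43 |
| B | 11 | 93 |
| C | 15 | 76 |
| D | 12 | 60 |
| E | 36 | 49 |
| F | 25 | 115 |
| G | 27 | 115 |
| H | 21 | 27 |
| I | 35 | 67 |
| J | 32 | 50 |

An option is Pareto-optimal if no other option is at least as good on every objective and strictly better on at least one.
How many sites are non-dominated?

3

A: dominated by B (dock doors 11≥11, floor area 93≥43).
B: dominated by F (dock doors 25≥11, floor area 115≥93).
C: dominated by F (dock doors 25≥15, floor area 115≥76).
D: dominated by C (dock doors 15≥12, floor area 76≥60).
E: not dominated (best dock doors).
F: dominated by G (dock doors 27≥25, floor area 115≥115).
G: not dominated.
H: dominated by E (dock doors 36≥21, floor area 49≥27).
I: not dominated.
J: dominated by I (dock doors 35≥32, floor area 67≥50).
Pareto-optimal: E, G, I → 3.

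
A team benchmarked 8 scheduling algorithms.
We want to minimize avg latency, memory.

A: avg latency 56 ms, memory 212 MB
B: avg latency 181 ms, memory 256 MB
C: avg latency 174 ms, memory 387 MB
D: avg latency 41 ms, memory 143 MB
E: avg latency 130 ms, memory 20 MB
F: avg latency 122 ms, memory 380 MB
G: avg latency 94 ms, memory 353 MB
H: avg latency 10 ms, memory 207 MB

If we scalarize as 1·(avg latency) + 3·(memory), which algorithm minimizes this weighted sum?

A: 1·56 + 3·212 = 692
B: 1·181 + 3·256 = 949
C: 1·174 + 3·387 = 1335
D: 1·41 + 3·143 = 470
E: 1·130 + 3·20 = 190
F: 1·122 + 3·380 = 1262
G: 1·94 + 3·353 = 1153
H: 1·10 + 3·207 = 631
Lowest: E at 190.

E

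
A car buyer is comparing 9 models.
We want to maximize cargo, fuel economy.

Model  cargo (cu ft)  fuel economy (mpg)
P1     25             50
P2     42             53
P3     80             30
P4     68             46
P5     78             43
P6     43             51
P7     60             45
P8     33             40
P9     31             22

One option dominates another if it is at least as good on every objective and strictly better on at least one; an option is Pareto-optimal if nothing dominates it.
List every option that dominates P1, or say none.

P2, P6

P2: cargo 42≥25, fuel economy 53≥50 — dominates P1.
P6: cargo 43≥25, fuel economy 51≥50 — dominates P1.
Others (P3, P4, P5, P7, P8, P9) are each worse than P1 on at least one objective.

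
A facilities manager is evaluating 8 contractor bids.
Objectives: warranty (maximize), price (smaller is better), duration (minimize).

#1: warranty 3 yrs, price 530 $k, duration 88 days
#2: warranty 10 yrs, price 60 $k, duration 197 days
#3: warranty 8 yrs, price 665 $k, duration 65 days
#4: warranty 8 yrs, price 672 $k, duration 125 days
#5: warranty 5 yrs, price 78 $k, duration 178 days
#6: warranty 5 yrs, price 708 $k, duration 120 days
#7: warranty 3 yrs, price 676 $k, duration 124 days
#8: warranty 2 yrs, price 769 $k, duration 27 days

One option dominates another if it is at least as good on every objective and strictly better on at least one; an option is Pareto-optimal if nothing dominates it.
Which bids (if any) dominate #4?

#3: warranty 8≥8, price 665≤672, duration 65≤125 — dominates #4.
Others (#1, #2, #5, #6, #7, #8) are each worse than #4 on at least one objective.

#3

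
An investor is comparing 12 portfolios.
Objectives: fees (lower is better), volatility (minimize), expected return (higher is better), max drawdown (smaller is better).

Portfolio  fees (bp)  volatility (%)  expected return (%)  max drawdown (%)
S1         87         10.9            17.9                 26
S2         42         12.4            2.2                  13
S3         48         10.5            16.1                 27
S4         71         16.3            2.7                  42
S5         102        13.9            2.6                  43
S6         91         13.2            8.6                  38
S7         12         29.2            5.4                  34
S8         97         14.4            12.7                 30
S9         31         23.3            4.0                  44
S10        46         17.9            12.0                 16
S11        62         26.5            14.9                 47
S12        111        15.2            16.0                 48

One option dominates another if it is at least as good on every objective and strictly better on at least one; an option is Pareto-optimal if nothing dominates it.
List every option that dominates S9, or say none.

none

S1: worse on fees (87 vs 31).
S2: worse on fees (42 vs 31).
S3: worse on fees (48 vs 31).
S4: worse on fees (71 vs 31).
S5: worse on fees (102 vs 31).
S6: worse on fees (91 vs 31).
S7: worse on volatility (29.2 vs 23.3).
S8: worse on fees (97 vs 31).
S10: worse on fees (46 vs 31).
S11: worse on fees (62 vs 31).
S12: worse on fees (111 vs 31).
No option dominates S9.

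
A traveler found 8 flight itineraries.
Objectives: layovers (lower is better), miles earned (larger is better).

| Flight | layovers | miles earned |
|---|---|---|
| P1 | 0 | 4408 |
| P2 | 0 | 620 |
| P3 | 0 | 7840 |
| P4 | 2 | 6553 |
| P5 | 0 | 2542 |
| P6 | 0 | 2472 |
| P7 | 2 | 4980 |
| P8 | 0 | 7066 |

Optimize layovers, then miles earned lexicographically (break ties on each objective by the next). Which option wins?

First minimize layovers: best is 0, kept {P1, P2, P3, P5, P6, P8}.
Then maximize miles earned: best is 7840, kept {P3}.

P3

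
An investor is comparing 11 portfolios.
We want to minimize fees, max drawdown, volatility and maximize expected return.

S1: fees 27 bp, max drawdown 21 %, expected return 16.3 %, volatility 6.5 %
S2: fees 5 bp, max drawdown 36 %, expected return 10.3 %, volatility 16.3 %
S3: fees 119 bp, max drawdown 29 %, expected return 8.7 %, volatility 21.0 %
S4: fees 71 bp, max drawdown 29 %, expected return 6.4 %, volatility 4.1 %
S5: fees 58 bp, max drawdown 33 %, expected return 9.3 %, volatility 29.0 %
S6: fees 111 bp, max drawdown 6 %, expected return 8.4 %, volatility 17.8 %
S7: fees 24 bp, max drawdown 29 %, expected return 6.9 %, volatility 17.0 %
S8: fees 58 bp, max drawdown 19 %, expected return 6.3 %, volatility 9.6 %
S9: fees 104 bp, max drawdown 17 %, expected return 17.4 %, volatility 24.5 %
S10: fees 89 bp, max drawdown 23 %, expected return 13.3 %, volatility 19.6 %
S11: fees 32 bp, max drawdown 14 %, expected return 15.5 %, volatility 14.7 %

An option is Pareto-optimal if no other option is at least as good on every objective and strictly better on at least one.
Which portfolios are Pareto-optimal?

S1: not dominated.
S2: not dominated (best fees).
S3: dominated by S1 (fees 27≤119, max drawdown 21≤29, expected return 16.3≥8.7, volatility 6.5≤21.0).
S4: not dominated (best volatility).
S5: dominated by S1 (fees 27≤58, max drawdown 21≤33, expected return 16.3≥9.3, volatility 6.5≤29.0).
S6: not dominated (best max drawdown).
S7: not dominated.
S8: not dominated.
S9: not dominated (best expected return).
S10: dominated by S1 (fees 27≤89, max drawdown 21≤23, expected return 16.3≥13.3, volatility 6.5≤19.6).
S11: not dominated.

S1, S2, S4, S6, S7, S8, S9, S11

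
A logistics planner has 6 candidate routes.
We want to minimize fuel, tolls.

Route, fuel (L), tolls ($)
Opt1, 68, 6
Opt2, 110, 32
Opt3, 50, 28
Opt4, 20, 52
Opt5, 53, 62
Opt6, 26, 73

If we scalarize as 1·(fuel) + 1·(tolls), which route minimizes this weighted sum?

Opt4

Opt1: 1·68 + 1·6 = 74
Opt2: 1·110 + 1·32 = 142
Opt3: 1·50 + 1·28 = 78
Opt4: 1·20 + 1·52 = 72
Opt5: 1·53 + 1·62 = 115
Opt6: 1·26 + 1·73 = 99
Lowest: Opt4 at 72.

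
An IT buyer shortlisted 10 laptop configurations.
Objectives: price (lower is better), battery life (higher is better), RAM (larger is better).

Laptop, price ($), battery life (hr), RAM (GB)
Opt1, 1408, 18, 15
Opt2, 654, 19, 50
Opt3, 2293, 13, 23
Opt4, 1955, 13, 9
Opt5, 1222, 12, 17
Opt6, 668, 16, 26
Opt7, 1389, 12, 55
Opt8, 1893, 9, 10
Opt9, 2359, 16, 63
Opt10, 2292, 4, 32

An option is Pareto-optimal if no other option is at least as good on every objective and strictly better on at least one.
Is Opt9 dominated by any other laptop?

No

Opt1: worse on RAM (15 vs 63).
Opt2: worse on RAM (50 vs 63).
Opt3: worse on battery life (13 vs 16).
Opt4: worse on battery life (13 vs 16).
Opt5: worse on battery life (12 vs 16).
Opt6: worse on RAM (26 vs 63).
Opt7: worse on battery life (12 vs 16).
Opt8: worse on battery life (9 vs 16).
Opt10: worse on battery life (4 vs 16).
No option is at least as good as Opt9 on every objective and strictly better on one.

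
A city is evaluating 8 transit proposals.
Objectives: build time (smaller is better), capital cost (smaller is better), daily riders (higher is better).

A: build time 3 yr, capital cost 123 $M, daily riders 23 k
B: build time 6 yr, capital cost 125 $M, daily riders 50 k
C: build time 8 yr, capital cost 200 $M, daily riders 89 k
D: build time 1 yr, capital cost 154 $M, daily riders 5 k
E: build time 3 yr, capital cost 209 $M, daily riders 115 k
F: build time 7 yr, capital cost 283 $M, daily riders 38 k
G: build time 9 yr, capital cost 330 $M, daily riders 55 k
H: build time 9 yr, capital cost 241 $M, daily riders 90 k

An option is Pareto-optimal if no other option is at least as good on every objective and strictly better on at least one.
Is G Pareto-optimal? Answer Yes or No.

C vs G: build time 8≤9, capital cost 200≤330, daily riders 89≥55 — C is at least as good on every objective and strictly better on at least one, so C dominates G.

No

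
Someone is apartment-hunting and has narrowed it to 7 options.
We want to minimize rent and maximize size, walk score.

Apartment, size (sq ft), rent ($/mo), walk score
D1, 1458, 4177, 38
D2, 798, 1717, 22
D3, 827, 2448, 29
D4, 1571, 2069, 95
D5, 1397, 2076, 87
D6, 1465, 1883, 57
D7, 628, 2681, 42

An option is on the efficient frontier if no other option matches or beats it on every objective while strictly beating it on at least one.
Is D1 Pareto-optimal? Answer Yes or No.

D4 vs D1: size 1571≥1458, rent 2069≤4177, walk score 95≥38 — D4 is at least as good on every objective and strictly better on at least one, so D4 dominates D1.

No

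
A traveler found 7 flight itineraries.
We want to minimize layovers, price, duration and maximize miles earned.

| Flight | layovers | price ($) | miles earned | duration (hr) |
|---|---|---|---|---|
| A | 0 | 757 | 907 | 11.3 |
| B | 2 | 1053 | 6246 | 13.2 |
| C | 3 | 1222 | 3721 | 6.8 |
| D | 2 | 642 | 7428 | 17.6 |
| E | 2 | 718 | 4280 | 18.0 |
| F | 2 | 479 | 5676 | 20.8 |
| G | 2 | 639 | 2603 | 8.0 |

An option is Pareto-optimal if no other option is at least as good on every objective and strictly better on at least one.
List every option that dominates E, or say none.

D

D: layovers 2≤2, price 642≤718, miles earned 7428≥4280, duration 17.6≤18.0 — dominates E.
Others (A, B, C, F, G) are each worse than E on at least one objective.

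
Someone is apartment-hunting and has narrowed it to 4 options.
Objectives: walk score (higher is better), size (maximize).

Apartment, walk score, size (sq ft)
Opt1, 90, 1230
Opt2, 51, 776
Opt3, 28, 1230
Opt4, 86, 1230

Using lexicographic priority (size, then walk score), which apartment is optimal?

First maximize size: best is 1230, kept {Opt1, Opt3, Opt4}.
Then maximize walk score: best is 90, kept {Opt1}.

Opt1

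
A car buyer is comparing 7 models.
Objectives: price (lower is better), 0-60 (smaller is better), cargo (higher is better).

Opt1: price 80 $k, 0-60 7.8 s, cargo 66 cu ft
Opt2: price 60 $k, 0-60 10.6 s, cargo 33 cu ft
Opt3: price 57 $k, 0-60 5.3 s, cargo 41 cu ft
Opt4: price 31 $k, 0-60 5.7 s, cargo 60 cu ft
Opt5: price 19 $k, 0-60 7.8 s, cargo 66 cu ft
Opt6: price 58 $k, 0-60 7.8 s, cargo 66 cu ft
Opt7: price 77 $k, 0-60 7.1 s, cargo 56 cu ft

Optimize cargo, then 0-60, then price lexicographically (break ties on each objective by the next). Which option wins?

Opt5

First maximize cargo: best is 66, kept {Opt1, Opt5, Opt6}.
Then minimize 0-60: best is 7.8, kept {Opt1, Opt5, Opt6}.
Then minimize price: best is 19, kept {Opt5}.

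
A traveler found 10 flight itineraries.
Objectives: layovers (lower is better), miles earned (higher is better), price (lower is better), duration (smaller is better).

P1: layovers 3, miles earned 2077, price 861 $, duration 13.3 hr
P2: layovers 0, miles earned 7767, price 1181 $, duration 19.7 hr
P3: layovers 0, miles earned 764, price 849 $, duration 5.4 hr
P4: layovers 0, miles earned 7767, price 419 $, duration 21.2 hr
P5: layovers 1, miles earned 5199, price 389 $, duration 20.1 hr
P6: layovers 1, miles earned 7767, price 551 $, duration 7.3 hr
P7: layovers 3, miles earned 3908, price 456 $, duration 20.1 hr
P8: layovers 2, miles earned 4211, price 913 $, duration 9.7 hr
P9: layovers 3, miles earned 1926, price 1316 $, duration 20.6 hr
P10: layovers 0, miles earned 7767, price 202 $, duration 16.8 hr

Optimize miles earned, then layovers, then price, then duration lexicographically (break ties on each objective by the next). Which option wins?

First maximize miles earned: best is 7767, kept {P2, P4, P6, P10}.
Then minimize layovers: best is 0, kept {P2, P4, P10}.
Then minimize price: best is 202, kept {P10}.

P10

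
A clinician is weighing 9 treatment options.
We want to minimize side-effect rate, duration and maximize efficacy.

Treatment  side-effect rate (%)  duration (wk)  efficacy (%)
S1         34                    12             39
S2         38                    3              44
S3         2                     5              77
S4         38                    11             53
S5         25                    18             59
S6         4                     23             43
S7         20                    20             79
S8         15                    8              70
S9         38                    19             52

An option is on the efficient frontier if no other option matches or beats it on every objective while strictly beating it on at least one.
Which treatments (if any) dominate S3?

none

S1: worse on side-effect rate (34 vs 2).
S2: worse on side-effect rate (38 vs 2).
S4: worse on side-effect rate (38 vs 2).
S5: worse on side-effect rate (25 vs 2).
S6: worse on side-effect rate (4 vs 2).
S7: worse on side-effect rate (20 vs 2).
S8: worse on side-effect rate (15 vs 2).
S9: worse on side-effect rate (38 vs 2).
No option dominates S3.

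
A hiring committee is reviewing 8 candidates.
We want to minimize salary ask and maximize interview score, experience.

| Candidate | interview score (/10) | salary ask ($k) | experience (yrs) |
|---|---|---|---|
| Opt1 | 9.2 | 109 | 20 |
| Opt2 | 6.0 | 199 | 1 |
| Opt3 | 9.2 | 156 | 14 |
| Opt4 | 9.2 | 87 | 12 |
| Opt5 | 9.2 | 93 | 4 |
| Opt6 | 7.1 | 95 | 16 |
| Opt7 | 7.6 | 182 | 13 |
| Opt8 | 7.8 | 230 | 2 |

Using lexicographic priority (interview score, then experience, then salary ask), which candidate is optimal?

Opt1

First maximize interview score: best is 9.2, kept {Opt1, Opt3, Opt4, Opt5}.
Then maximize experience: best is 20, kept {Opt1}.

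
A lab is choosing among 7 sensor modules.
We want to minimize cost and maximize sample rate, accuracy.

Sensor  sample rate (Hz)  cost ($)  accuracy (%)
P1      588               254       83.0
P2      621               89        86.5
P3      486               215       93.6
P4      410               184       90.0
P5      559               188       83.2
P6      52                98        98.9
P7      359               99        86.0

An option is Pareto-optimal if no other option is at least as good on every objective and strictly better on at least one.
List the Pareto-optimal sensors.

P1: dominated by P2 (sample rate 621≥588, cost 89≤254, accuracy 86.5≥83.0).
P2: not dominated (best sample rate).
P3: not dominated.
P4: not dominated.
P5: dominated by P2 (sample rate 621≥559, cost 89≤188, accuracy 86.5≥83.2).
P6: not dominated (best accuracy).
P7: dominated by P2 (sample rate 621≥359, cost 89≤99, accuracy 86.5≥86.0).

P2, P3, P4, P6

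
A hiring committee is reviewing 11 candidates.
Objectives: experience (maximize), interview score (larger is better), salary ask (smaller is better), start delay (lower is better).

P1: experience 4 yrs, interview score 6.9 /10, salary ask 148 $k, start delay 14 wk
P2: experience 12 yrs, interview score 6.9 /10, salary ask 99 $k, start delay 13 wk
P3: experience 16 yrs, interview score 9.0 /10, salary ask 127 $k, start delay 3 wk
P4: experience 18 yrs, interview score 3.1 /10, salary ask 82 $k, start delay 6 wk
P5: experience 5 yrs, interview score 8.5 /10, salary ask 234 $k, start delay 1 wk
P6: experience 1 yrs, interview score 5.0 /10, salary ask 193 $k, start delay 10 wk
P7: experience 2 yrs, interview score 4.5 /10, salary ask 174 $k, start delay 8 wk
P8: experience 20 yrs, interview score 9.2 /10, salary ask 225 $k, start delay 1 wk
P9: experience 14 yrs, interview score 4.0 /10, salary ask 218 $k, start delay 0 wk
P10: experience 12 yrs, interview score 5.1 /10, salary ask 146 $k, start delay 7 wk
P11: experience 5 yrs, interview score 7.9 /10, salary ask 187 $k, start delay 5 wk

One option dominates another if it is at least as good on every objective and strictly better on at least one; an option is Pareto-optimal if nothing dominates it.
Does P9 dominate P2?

No

P9 vs P2: P9 is worse on interview score (4.0 vs 6.9), so it does not dominate P2.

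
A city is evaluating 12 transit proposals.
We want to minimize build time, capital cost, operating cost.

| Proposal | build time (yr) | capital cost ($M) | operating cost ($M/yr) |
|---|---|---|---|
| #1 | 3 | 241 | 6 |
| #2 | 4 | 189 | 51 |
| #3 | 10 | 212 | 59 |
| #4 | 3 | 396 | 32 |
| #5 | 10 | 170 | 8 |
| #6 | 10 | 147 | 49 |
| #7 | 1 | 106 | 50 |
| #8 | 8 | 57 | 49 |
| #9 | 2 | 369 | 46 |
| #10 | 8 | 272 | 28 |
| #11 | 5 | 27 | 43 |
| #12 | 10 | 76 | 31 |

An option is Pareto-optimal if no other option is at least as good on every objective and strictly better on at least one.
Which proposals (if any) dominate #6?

#8: build time 8≤10, capital cost 57≤147, operating cost 49≤49 — dominates #6.
#11: build time 5≤10, capital cost 27≤147, operating cost 43≤49 — dominates #6.
#12: build time 10≤10, capital cost 76≤147, operating cost 31≤49 — dominates #6.
Others (#1, #2, #3, #4, #5, #7, #9, #10) are each worse than #6 on at least one objective.

#8, #11, #12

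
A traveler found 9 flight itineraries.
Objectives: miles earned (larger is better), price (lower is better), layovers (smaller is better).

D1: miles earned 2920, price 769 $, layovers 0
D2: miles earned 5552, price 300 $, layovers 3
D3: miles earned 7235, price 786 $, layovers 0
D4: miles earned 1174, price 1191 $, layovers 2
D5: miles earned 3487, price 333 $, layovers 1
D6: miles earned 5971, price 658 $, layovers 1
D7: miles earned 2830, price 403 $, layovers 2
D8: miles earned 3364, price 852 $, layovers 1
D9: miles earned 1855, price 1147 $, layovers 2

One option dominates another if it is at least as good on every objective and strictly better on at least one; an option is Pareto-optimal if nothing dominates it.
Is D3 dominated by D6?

D6 vs D3: D6 is worse on miles earned (5971 vs 7235), so it does not dominate D3.

No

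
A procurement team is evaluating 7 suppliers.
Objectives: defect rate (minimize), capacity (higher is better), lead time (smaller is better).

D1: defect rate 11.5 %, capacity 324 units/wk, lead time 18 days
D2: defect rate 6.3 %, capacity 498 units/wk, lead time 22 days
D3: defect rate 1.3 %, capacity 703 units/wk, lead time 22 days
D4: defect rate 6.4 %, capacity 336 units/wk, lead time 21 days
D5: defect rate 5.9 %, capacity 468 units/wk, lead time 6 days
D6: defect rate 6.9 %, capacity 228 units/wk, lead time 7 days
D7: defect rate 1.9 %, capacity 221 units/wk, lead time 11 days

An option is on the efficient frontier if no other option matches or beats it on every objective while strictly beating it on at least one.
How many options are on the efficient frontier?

D1: dominated by D5 (defect rate 5.9≤11.5, capacity 468≥324, lead time 6≤18).
D2: dominated by D3 (defect rate 1.3≤6.3, capacity 703≥498, lead time 22≤22).
D3: not dominated (best defect rate).
D4: dominated by D5 (defect rate 5.9≤6.4, capacity 468≥336, lead time 6≤21).
D5: not dominated (best lead time).
D6: dominated by D5 (defect rate 5.9≤6.9, capacity 468≥228, lead time 6≤7).
D7: not dominated.
Pareto-optimal: D3, D5, D7 → 3.

3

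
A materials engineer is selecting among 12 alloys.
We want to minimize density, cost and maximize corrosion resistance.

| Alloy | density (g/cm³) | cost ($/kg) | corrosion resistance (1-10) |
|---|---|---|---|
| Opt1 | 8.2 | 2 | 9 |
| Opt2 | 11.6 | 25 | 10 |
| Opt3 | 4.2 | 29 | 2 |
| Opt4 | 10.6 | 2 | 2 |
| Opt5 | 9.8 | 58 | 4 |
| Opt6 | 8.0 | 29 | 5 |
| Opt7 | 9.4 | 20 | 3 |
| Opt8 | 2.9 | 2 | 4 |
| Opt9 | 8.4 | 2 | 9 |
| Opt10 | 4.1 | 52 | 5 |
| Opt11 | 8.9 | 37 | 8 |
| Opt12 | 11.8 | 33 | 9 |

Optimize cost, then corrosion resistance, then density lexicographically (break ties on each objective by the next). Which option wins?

Opt1

First minimize cost: best is 2, kept {Opt1, Opt4, Opt8, Opt9}.
Then maximize corrosion resistance: best is 9, kept {Opt1, Opt9}.
Then minimize density: best is 8.2, kept {Opt1}.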